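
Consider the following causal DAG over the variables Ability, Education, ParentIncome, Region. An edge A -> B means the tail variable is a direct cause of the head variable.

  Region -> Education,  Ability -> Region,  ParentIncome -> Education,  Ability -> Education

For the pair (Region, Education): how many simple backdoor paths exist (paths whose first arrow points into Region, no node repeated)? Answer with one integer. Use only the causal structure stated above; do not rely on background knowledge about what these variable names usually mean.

A backdoor path from Region to Education is any simple undirected path whose first edge points into Region (i.e. leaves Region via a parent).
Parents of Region: {Ability}.
Enumerating:
  P1: Region <- Ability -> Education
That exhausts the simple backdoor paths. Count: 1.

1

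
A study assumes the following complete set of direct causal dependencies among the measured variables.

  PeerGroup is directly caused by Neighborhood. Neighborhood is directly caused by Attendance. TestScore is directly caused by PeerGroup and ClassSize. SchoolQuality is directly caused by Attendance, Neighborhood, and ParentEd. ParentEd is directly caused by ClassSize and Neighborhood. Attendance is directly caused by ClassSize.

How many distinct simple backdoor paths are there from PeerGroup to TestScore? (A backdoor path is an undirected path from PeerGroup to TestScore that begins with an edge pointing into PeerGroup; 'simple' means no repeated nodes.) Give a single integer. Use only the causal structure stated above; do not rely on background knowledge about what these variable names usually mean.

A backdoor path from PeerGroup to TestScore is any simple undirected path whose first edge points into PeerGroup (i.e. leaves PeerGroup via a parent).
Parents of PeerGroup: {Neighborhood}.
Enumerating:
  P1: PeerGroup <- Neighborhood <- Attendance <- ClassSize -> TestScore
  P2: PeerGroup <- Neighborhood <- Attendance -> SchoolQuality <- ParentEd <- ClassSize -> TestScore
  P3: PeerGroup <- Neighborhood -> ParentEd <- ClassSize -> TestScore
  P4: PeerGroup <- Neighborhood -> ParentEd -> SchoolQuality <- Attendance <- ClassSize -> TestScore
  P5: PeerGroup <- Neighborhood -> SchoolQuality <- Attendance <- ClassSize -> TestScore
  P6: PeerGroup <- Neighborhood -> SchoolQuality <- ParentEd <- ClassSize -> TestScore
That exhausts the simple backdoor paths. Count: 6.

6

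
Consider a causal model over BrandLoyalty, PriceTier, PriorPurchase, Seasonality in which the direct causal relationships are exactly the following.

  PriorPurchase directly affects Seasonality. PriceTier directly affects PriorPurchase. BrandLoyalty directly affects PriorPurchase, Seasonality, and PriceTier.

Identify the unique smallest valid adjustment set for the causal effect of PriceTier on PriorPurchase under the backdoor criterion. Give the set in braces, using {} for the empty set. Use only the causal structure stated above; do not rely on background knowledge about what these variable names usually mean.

{BrandLoyalty}

Variables eligible for adjustment (non-descendants of PriceTier, excluding PriceTier and PriorPurchase): {BrandLoyalty}.
Backdoor paths from PriceTier to PriorPurchase:
  P1: PriceTier <- BrandLoyalty -> PriorPurchase
  P2: PriceTier <- BrandLoyalty -> Seasonality <- PriorPurchase
The empty set is not sufficient: P1 (PriceTier <- BrandLoyalty -> PriorPurchase) has no collider blocking it and no conditioned non-collider, so it is open.
Try {BrandLoyalty}:
  P1: blocked at fork node BrandLoyalty ∈ conditioning set.
  P2: blocked at fork node BrandLoyalty ∈ conditioning set.
{BrandLoyalty} contains no descendant of PriceTier and blocks every backdoor path.
{BrandLoyalty} is the unique smallest valid adjustment set.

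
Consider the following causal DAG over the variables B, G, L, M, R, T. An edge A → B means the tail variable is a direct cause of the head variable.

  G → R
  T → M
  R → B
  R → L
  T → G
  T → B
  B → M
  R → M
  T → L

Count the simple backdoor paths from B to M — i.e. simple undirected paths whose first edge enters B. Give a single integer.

A backdoor path from B to M is any simple undirected path whose first edge points into B (i.e. leaves B via a parent).
Parents of B: {R, T}.
Enumerating:
  P1: B <- T -> G -> R -> M
  P2: B <- T -> L <- R -> M
  P3: B <- T -> M
  P4: B <- R <- G <- T -> M
  P5: B <- R -> L <- T -> M
  P6: B <- R -> M
That exhausts the simple backdoor paths. Count: 6.

6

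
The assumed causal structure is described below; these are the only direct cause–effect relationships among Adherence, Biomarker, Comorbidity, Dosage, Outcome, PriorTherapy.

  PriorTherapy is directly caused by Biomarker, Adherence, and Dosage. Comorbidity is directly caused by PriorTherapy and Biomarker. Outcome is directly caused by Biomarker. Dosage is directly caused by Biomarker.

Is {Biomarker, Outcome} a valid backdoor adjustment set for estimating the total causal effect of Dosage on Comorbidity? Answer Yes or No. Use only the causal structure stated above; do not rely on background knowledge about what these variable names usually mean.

Yes

Backdoor paths from Dosage to Comorbidity (paths whose first edge points into Dosage):
  P1: Dosage <- Biomarker -> PriorTherapy -> Comorbidity
  P2: Dosage <- Biomarker -> Comorbidity
Condition 1 (no descendant of Dosage in the set): holds — descendants of Dosage are {Comorbidity, PriorTherapy}; none are in {Biomarker, Outcome}.
Condition 2 (every backdoor path blocked by {Biomarker, Outcome}):
  P1: blocked at fork node Biomarker ∈ conditioning set.
  P2: blocked at fork node Biomarker ∈ conditioning set.
{Biomarker, Outcome} satisfies the backdoor criterion.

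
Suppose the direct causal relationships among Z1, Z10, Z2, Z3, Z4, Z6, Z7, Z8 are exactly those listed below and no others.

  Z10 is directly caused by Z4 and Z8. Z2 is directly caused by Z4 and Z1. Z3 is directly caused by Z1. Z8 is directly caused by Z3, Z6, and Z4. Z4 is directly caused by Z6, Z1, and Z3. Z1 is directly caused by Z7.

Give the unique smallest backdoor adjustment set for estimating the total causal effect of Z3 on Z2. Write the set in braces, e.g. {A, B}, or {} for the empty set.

Variables eligible for adjustment (non-descendants of Z3, excluding Z3 and Z2): {Z1, Z6, Z7}.
Backdoor paths from Z3 to Z2:
  P1: Z3 <- Z1 -> Z4 -> Z2
  P2: Z3 <- Z1 -> Z2
The empty set is not sufficient: P1 (Z3 <- Z1 -> Z4 -> Z2) has no collider blocking it and no conditioned non-collider, so it is open.
Try {Z1}:
  P1: blocked at fork node Z1 ∈ conditioning set.
  P2: blocked at fork node Z1 ∈ conditioning set.
{Z1} contains no descendant of Z3 and blocks every backdoor path.
No other singleton works — e.g. {Z7} leaves P1 open — so {Z1} is the unique smallest valid adjustment set.

{Z1}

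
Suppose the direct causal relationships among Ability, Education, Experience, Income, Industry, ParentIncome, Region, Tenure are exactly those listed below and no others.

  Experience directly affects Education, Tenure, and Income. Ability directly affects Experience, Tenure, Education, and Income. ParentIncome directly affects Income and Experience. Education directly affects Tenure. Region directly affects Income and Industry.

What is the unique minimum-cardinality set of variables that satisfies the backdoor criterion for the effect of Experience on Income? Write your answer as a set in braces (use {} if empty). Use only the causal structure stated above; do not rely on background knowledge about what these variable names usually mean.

{Ability, ParentIncome}

Variables eligible for adjustment (non-descendants of Experience, excluding Experience and Income): {Ability, Industry, ParentIncome, Region}.
Backdoor paths from Experience to Income:
  P1: Experience <- Ability -> Income
  P2: Experience <- ParentIncome -> Income
The empty set is not sufficient: P1 (Experience <- Ability -> Income) has no collider blocking it and no conditioned non-collider, so it is open.
Try {Ability, ParentIncome}:
  P1: blocked at fork node Ability ∈ conditioning set.
  P2: blocked at fork node ParentIncome ∈ conditioning set.
{Ability, ParentIncome} contains no descendant of Experience and blocks every backdoor path.
Every element of {Ability, ParentIncome} is needed (dropping Ability leaves P1 open; dropping ParentIncome leaves P2 open), so no proper subset is valid.
Among all size-2 subsets of the eligible variables, only {Ability, ParentIncome} blocks every backdoor path, so it is the unique smallest valid adjustment set.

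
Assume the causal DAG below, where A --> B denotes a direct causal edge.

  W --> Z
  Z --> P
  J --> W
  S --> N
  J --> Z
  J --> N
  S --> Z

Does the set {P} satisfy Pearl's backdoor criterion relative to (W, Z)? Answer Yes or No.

Backdoor paths from W to Z (paths whose first edge points into W):
  P1: W <- J -> Z
  P2: W <- J -> N <- S -> Z
Condition 1 (no descendant of W in the set): FAILS — P is a descendant of W.
Condition 2 (every backdoor path blocked by {P}):
  P1: open — no interior node is in the conditioning set.
  P2: blocked at collider N (neither it nor any descendant is in the conditioning set).
{P} does not satisfy the backdoor criterion.

No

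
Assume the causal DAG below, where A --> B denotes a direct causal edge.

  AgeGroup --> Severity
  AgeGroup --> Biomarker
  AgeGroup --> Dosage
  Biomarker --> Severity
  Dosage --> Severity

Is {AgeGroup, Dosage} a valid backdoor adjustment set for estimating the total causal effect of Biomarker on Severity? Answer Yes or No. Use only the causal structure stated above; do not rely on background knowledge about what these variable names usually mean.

Backdoor paths from Biomarker to Severity (paths whose first edge points into Biomarker):
  P1: Biomarker <- AgeGroup -> Dosage -> Severity
  P2: Biomarker <- AgeGroup -> Severity
Condition 1 (no descendant of Biomarker in the set): holds — descendants of Biomarker are {Severity}; none are in {AgeGroup, Dosage}.
Condition 2 (every backdoor path blocked by {AgeGroup, Dosage}):
  P1: blocked at fork node AgeGroup ∈ conditioning set.
  P2: blocked at fork node AgeGroup ∈ conditioning set.
{AgeGroup, Dosage} satisfies the backdoor criterion.

Yes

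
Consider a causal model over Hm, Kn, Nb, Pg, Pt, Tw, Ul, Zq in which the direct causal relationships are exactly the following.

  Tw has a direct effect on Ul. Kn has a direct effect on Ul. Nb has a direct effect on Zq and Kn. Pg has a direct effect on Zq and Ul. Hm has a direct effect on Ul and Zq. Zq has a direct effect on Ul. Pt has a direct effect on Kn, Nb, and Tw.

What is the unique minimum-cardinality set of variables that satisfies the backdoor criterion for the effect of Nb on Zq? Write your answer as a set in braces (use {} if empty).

Variables eligible for adjustment (non-descendants of Nb, excluding Nb and Zq): {Hm, Pg, Pt, Tw}.
Backdoor paths from Nb to Zq:
  P1: Nb <- Pt -> Kn -> Ul <- Pg -> Zq
  P2: Nb <- Pt -> Kn -> Ul <- Hm -> Zq
  P3: Nb <- Pt -> Kn -> Ul <- Zq
  P4: Nb <- Pt -> Tw -> Ul <- Pg -> Zq
  P5: Nb <- Pt -> Tw -> Ul <- Hm -> Zq
  P6: Nb <- Pt -> Tw -> Ul <- Zq
Each backdoor path contains an unconditioned collider, so every path is already blocked with the empty conditioning set:
  P1: blocked at collider Ul (neither it nor any descendant is in the conditioning set).
  P2: blocked at collider Ul (neither it nor any descendant is in the conditioning set).
  P3: blocked at collider Ul (neither it nor any descendant is in the conditioning set).
  P4: blocked at collider Ul (neither it nor any descendant is in the conditioning set).
  P5: blocked at collider Ul (neither it nor any descendant is in the conditioning set).
  P6: blocked at collider Ul (neither it nor any descendant is in the conditioning set).
The empty set is therefore the unique smallest valid set.

{}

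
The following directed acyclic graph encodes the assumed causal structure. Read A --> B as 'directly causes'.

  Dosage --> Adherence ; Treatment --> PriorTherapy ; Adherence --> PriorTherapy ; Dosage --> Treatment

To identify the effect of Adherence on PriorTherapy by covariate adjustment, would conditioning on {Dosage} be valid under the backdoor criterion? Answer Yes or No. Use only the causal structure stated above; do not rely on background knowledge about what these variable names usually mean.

Yes

Backdoor paths from Adherence to PriorTherapy (paths whose first edge points into Adherence):
  P1: Adherence <- Dosage -> Treatment -> PriorTherapy
Condition 1 (no descendant of Adherence in the set): holds — descendants of Adherence are {PriorTherapy}; none are in {Dosage}.
Condition 2 (every backdoor path blocked by {Dosage}):
  P1: blocked at fork node Dosage ∈ conditioning set.
{Dosage} satisfies the backdoor criterion.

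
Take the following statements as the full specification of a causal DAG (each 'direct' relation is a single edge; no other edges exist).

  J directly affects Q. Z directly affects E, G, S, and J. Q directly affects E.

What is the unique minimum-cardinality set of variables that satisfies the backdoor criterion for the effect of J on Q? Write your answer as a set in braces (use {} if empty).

Variables eligible for adjustment (non-descendants of J, excluding J and Q): {G, S, Z}.
Backdoor paths from J to Q:
  P1: J <- Z -> E <- Q
Each backdoor path contains an unconditioned collider, so every path is already blocked with the empty conditioning set:
  P1: blocked at collider E (neither it nor any descendant is in the conditioning set).
The empty set is therefore the unique smallest valid set.

{}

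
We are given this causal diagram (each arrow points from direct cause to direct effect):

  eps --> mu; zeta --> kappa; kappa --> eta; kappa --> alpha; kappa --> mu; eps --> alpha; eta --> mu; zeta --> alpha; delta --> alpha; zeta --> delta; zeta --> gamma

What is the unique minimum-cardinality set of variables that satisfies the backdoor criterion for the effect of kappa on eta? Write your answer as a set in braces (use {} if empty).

{}

Variables eligible for adjustment (non-descendants of kappa, excluding kappa and eta): {delta, eps, gamma, zeta}.
Backdoor paths from kappa to eta:
  P1: kappa <- zeta -> delta -> alpha <- eps -> mu <- eta
  P2: kappa <- zeta -> alpha <- eps -> mu <- eta
Each backdoor path contains an unconditioned collider, so every path is already blocked with the empty conditioning set:
  P1: blocked at collider alpha (neither it nor any descendant is in the conditioning set).
  P2: blocked at collider alpha (neither it nor any descendant is in the conditioning set).
The empty set is therefore the unique smallest valid set.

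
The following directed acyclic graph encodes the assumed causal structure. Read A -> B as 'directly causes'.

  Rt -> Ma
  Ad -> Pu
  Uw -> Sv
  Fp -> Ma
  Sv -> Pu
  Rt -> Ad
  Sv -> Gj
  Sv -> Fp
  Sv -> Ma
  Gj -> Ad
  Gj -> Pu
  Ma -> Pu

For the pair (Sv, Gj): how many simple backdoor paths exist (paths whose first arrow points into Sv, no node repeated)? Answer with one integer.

A backdoor path from Sv to Gj is any simple undirected path whose first edge points into Sv (i.e. leaves Sv via a parent).
Parents of Sv: {Uw}.
No simple path from any parent of Sv reaches Gj without revisiting Sv, so there are no backdoor paths.

0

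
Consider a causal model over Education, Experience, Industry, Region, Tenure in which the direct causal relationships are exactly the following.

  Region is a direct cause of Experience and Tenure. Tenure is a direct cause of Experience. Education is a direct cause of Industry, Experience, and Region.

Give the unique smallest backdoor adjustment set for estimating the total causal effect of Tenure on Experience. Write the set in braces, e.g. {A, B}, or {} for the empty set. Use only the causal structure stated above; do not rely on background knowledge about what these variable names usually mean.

Variables eligible for adjustment (non-descendants of Tenure, excluding Tenure and Experience): {Education, Industry, Region}.
Backdoor paths from Tenure to Experience:
  P1: Tenure <- Region <- Education -> Experience
  P2: Tenure <- Region -> Experience
The empty set is not sufficient: P1 (Tenure <- Region <- Education -> Experience) has no collider blocking it and no conditioned non-collider, so it is open.
Try {Region}:
  P1: blocked at chain node Region ∈ conditioning set.
  P2: blocked at fork node Region ∈ conditioning set.
{Region} contains no descendant of Tenure and blocks every backdoor path.
No other singleton works — e.g. {Education} leaves P2 open — so {Region} is the unique smallest valid adjustment set.

{Region}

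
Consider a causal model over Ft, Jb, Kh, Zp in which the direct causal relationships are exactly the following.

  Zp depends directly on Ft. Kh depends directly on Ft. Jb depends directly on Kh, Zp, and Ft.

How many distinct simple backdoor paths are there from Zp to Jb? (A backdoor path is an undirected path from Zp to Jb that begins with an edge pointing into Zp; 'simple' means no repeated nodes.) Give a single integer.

2

A backdoor path from Zp to Jb is any simple undirected path whose first edge points into Zp (i.e. leaves Zp via a parent).
Parents of Zp: {Ft}.
Enumerating:
  P1: Zp <- Ft -> Kh -> Jb
  P2: Zp <- Ft -> Jb
That exhausts the simple backdoor paths. Count: 2.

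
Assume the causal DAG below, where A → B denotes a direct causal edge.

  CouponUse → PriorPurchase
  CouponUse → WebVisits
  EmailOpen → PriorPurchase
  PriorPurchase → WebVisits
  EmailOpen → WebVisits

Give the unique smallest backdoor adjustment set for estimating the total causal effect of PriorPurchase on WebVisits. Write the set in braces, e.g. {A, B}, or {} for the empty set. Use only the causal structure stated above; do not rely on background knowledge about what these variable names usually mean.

Variables eligible for adjustment (non-descendants of PriorPurchase, excluding PriorPurchase and WebVisits): {CouponUse, EmailOpen}.
Backdoor paths from PriorPurchase to WebVisits:
  P1: PriorPurchase <- CouponUse -> WebVisits
  P2: PriorPurchase <- EmailOpen -> WebVisits
The empty set is not sufficient: P1 (PriorPurchase <- CouponUse -> WebVisits) has no collider blocking it and no conditioned non-collider, so it is open.
Try {CouponUse, EmailOpen}:
  P1: blocked at fork node CouponUse ∈ conditioning set.
  P2: blocked at fork node EmailOpen ∈ conditioning set.
{CouponUse, EmailOpen} contains no descendant of PriorPurchase and blocks every backdoor path.
Every element of {CouponUse, EmailOpen} is needed (dropping CouponUse leaves P1 open; dropping EmailOpen leaves P2 open), so no proper subset is valid.
Among all size-2 subsets of the eligible variables, only {CouponUse, EmailOpen} blocks every backdoor path, so it is the unique smallest valid adjustment set.

{CouponUse, EmailOpen}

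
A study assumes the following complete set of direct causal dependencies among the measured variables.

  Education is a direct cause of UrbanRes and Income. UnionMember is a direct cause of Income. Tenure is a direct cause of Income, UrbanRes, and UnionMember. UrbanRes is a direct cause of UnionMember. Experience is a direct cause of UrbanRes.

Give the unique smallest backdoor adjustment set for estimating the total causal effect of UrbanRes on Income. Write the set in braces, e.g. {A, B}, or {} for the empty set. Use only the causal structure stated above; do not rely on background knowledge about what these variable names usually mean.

Variables eligible for adjustment (non-descendants of UrbanRes, excluding UrbanRes and Income): {Education, Experience, Tenure}.
Backdoor paths from UrbanRes to Income:
  P1: UrbanRes <- Tenure -> UnionMember -> Income
  P2: UrbanRes <- Tenure -> Income
  P3: UrbanRes <- Education -> Income
The empty set is not sufficient: P1 (UrbanRes <- Tenure -> UnionMember -> Income) has no collider blocking it and no conditioned non-collider, so it is open.
Try {Education, Tenure}:
  P1: blocked at fork node Tenure ∈ conditioning set.
  P2: blocked at fork node Tenure ∈ conditioning set.
  P3: blocked at fork node Education ∈ conditioning set.
{Education, Tenure} contains no descendant of UrbanRes and blocks every backdoor path.
Every element of {Education, Tenure} is needed (dropping Education leaves P3 open; dropping Tenure leaves P1 open), so no proper subset is valid.
Among all size-2 subsets of the eligible variables, only {Education, Tenure} blocks every backdoor path, so it is the unique smallest valid adjustment set.

{Education, Tenure}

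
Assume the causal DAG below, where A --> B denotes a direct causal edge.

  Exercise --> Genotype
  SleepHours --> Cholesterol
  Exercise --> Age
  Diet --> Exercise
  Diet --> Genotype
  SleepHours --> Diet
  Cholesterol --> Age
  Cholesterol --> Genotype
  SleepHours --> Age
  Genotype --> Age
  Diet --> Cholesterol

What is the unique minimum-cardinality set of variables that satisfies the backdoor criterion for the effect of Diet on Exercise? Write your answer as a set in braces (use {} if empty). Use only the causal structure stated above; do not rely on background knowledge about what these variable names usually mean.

Variables eligible for adjustment (non-descendants of Diet, excluding Diet and Exercise): {SleepHours}.
Backdoor paths from Diet to Exercise:
  P1: Diet <- SleepHours -> Cholesterol -> Genotype <- Exercise
  P2: Diet <- SleepHours -> Cholesterol -> Genotype -> Age <- Exercise
  P3: Diet <- SleepHours -> Cholesterol -> Age <- Exercise
  P4: Diet <- SleepHours -> Cholesterol -> Age <- Genotype <- Exercise
  P5: Diet <- SleepHours -> Age <- Exercise
  P6: Diet <- SleepHours -> Age <- Cholesterol -> Genotype <- Exercise
  P7: Diet <- SleepHours -> Age <- Genotype <- Exercise
Each backdoor path contains an unconditioned collider, so every path is already blocked with the empty conditioning set:
  P1: blocked at collider Genotype (neither it nor any descendant is in the conditioning set).
  P2: blocked at collider Age (neither it nor any descendant is in the conditioning set).
  P3: blocked at collider Age (neither it nor any descendant is in the conditioning set).
  P4: blocked at collider Age (neither it nor any descendant is in the conditioning set).
  P5: blocked at collider Age (neither it nor any descendant is in the conditioning set).
  P6: blocked at collider Age (neither it nor any descendant is in the conditioning set).
  P7: blocked at collider Age (neither it nor any descendant is in the conditioning set).
The empty set is therefore the unique smallest valid set.

{}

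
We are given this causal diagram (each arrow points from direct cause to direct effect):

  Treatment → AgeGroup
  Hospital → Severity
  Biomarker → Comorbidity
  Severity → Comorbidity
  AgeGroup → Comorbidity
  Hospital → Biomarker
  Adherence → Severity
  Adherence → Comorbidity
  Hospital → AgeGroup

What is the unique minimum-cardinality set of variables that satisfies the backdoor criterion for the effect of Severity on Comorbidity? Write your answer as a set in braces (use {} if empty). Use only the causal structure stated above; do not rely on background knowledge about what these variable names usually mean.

{Adherence, Hospital}

Variables eligible for adjustment (non-descendants of Severity, excluding Severity and Comorbidity): {Adherence, AgeGroup, Biomarker, Hospital, Treatment}.
Backdoor paths from Severity to Comorbidity:
  P1: Severity <- Adherence -> Comorbidity
  P2: Severity <- Hospital -> AgeGroup -> Comorbidity
  P3: Severity <- Hospital -> Biomarker -> Comorbidity
The empty set is not sufficient: P1 (Severity <- Adherence -> Comorbidity) has no collider blocking it and no conditioned non-collider, so it is open.
Try {Adherence, Hospital}:
  P1: blocked at fork node Adherence ∈ conditioning set.
  P2: blocked at fork node Hospital ∈ conditioning set.
  P3: blocked at fork node Hospital ∈ conditioning set.
{Adherence, Hospital} contains no descendant of Severity and blocks every backdoor path.
Every element of {Adherence, Hospital} is needed (dropping Adherence leaves P1 open; dropping Hospital leaves P2 open), so no proper subset is valid.
Among all size-2 subsets of the eligible variables, only {Adherence, Hospital} blocks every backdoor path, so it is the unique smallest valid adjustment set.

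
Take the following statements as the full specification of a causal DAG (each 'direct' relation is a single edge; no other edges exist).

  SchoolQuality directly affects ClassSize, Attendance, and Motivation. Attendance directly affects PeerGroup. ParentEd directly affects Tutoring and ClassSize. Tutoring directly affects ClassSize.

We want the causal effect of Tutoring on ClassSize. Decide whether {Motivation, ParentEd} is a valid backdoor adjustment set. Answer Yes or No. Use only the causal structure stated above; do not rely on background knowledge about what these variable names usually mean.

Backdoor paths from Tutoring to ClassSize (paths whose first edge points into Tutoring):
  P1: Tutoring <- ParentEd -> ClassSize
Condition 1 (no descendant of Tutoring in the set): holds — descendants of Tutoring are {ClassSize}; none are in {Motivation, ParentEd}.
Condition 2 (every backdoor path blocked by {Motivation, ParentEd}):
  P1: blocked at fork node ParentEd ∈ conditioning set.
{Motivation, ParentEd} satisfies the backdoor criterion.

Yes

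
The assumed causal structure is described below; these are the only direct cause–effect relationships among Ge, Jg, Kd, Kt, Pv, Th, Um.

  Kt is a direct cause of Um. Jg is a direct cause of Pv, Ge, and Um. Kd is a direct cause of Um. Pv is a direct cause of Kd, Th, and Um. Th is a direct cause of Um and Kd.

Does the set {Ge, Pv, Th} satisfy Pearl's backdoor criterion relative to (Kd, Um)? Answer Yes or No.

Backdoor paths from Kd to Um (paths whose first edge points into Kd):
  P1: Kd <- Pv <- Jg -> Um
  P2: Kd <- Pv -> Th -> Um
  P3: Kd <- Pv -> Um
  P4: Kd <- Th <- Pv <- Jg -> Um
  P5: Kd <- Th <- Pv -> Um
  P6: Kd <- Th -> Um
Condition 1 (no descendant of Kd in the set): holds — descendants of Kd are {Um}; none are in {Ge, Pv, Th}.
Condition 2 (every backdoor path blocked by {Ge, Pv, Th}):
  P1: blocked at chain node Pv ∈ conditioning set.
  P2: blocked at fork node Pv ∈ conditioning set.
  P3: blocked at fork node Pv ∈ conditioning set.
  P4: blocked at chain node Th ∈ conditioning set.
  P5: blocked at chain node Th ∈ conditioning set.
  P6: blocked at fork node Th ∈ conditioning set.
{Ge, Pv, Th} satisfies the backdoor criterion.

Yes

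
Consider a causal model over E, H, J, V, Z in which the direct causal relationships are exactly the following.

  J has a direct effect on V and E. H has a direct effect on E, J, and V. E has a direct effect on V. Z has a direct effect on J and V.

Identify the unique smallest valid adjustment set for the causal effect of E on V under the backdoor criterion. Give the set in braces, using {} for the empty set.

{H, J}

Variables eligible for adjustment (non-descendants of E, excluding E and V): {H, J, Z}.
Backdoor paths from E to V:
  P1: E <- H -> J <- Z -> V
  P2: E <- H -> J -> V
  P3: E <- H -> V
  P4: E <- J <- Z -> V
  P5: E <- J <- H -> V
  P6: E <- J -> V
The empty set is not sufficient: P2 (E <- H -> J -> V) has no collider blocking it and no conditioned non-collider, so it is open.
Try {H, J}:
  P1: blocked at fork node H ∈ conditioning set.
  P2: blocked at fork node H ∈ conditioning set.
  P3: blocked at fork node H ∈ conditioning set.
  P4: blocked at chain node J ∈ conditioning set.
  P5: blocked at chain node J ∈ conditioning set.
  P6: blocked at fork node J ∈ conditioning set.
{H, J} contains no descendant of E and blocks every backdoor path.
Every element of {H, J} is needed (dropping H leaves P1 open; dropping J leaves P4 open), so no proper subset is valid.
Among all size-2 subsets of the eligible variables, only {H, J} blocks every backdoor path, so it is the unique smallest valid adjustment set.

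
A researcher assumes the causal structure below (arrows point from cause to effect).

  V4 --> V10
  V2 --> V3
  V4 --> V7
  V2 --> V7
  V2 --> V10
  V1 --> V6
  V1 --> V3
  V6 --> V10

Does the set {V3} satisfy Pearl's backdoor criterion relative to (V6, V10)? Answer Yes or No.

Backdoor paths from V6 to V10 (paths whose first edge points into V6):
  P1: V6 <- V1 -> V3 <- V2 -> V7 <- V4 -> V10
  P2: V6 <- V1 -> V3 <- V2 -> V10
Condition 1 (no descendant of V6 in the set): holds — descendants of V6 are {V10}; none are in {V3}.
Condition 2 (every backdoor path blocked by {V3}):
  P1: blocked at collider V7 (neither it nor any descendant is in the conditioning set).
  P2: open — collider(s) V3 are conditioned on (or have a conditioned descendant) and no non-collider on the path is in the set.
{V3} does not satisfy the backdoor criterion.

No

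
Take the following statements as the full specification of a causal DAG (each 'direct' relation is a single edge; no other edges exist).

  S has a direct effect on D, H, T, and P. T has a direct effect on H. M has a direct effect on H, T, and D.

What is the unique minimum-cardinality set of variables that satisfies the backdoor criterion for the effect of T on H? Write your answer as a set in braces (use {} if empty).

Variables eligible for adjustment (non-descendants of T, excluding T and H): {D, M, P, S}.
Backdoor paths from T to H:
  P1: T <- M -> D <- S -> H
  P2: T <- M -> H
  P3: T <- S -> D <- M -> H
  P4: T <- S -> H
The empty set is not sufficient: P2 (T <- M -> H) has no collider blocking it and no conditioned non-collider, so it is open.
Try {M, S}:
  P1: blocked at fork node M ∈ conditioning set.
  P2: blocked at fork node M ∈ conditioning set.
  P3: blocked at fork node S ∈ conditioning set.
  P4: blocked at fork node S ∈ conditioning set.
{M, S} contains no descendant of T and blocks every backdoor path.
Every element of {M, S} is needed (dropping M leaves P2 open; dropping S leaves P4 open), so no proper subset is valid.
Among all size-2 subsets of the eligible variables, only {M, S} blocks every backdoor path, so it is the unique smallest valid adjustment set.

{M, S}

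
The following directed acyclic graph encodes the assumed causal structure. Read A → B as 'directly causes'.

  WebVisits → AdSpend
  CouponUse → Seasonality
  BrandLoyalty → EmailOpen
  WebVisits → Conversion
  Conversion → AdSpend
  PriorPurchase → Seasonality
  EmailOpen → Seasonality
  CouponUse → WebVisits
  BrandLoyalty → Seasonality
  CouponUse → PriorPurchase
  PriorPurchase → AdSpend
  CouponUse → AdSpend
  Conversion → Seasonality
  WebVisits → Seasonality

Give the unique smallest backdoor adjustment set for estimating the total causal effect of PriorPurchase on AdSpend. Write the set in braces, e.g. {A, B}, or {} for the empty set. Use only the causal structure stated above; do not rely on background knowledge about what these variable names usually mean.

Variables eligible for adjustment (non-descendants of PriorPurchase, excluding PriorPurchase and AdSpend): {BrandLoyalty, Conversion, CouponUse, EmailOpen, WebVisits}.
Backdoor paths from PriorPurchase to AdSpend:
  P1: PriorPurchase <- CouponUse -> WebVisits -> Conversion -> AdSpend
  P2: PriorPurchase <- CouponUse -> WebVisits -> Seasonality <- Conversion -> AdSpend
  P3: PriorPurchase <- CouponUse -> WebVisits -> AdSpend
  P4: PriorPurchase <- CouponUse -> Seasonality <- WebVisits -> Conversion -> AdSpend
  P5: PriorPurchase <- CouponUse -> Seasonality <- WebVisits -> AdSpend
  P6: PriorPurchase <- CouponUse -> Seasonality <- Conversion <- WebVisits -> AdSpend
  P7: PriorPurchase <- CouponUse -> Seasonality <- Conversion -> AdSpend
  P8: PriorPurchase <- CouponUse -> AdSpend
The empty set is not sufficient: P1 (PriorPurchase <- CouponUse -> WebVisits -> Conversion -> AdSpend) has no collider blocking it and no conditioned non-collider, so it is open.
Try {CouponUse}:
  P1: blocked at fork node CouponUse ∈ conditioning set.
  P2: blocked at fork node CouponUse ∈ conditioning set.
  P3: blocked at fork node CouponUse ∈ conditioning set.
  P4: blocked at fork node CouponUse ∈ conditioning set.
  P5: blocked at fork node CouponUse ∈ conditioning set.
  P6: blocked at fork node CouponUse ∈ conditioning set.
  P7: blocked at fork node CouponUse ∈ conditioning set.
  P8: blocked at fork node CouponUse ∈ conditioning set.
{CouponUse} contains no descendant of PriorPurchase and blocks every backdoor path.
No other singleton works — e.g. {BrandLoyalty} leaves P1 open — so {CouponUse} is the unique smallest valid adjustment set.

{CouponUse}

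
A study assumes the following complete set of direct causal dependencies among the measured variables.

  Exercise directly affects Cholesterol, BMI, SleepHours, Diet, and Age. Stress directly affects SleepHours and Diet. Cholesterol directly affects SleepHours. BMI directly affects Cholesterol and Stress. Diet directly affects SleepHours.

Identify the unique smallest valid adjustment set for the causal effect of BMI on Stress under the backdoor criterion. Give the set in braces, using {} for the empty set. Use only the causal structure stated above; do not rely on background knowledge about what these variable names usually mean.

{}

Variables eligible for adjustment (non-descendants of BMI, excluding BMI and Stress): {Age, Exercise}.
Backdoor paths from BMI to Stress:
  P1: BMI <- Exercise -> Diet <- Stress
  P2: BMI <- Exercise -> Diet -> SleepHours <- Stress
  P3: BMI <- Exercise -> Cholesterol -> SleepHours <- Stress
  P4: BMI <- Exercise -> Cholesterol -> SleepHours <- Diet <- Stress
  P5: BMI <- Exercise -> SleepHours <- Stress
  P6: BMI <- Exercise -> SleepHours <- Diet <- Stress
Each backdoor path contains an unconditioned collider, so every path is already blocked with the empty conditioning set:
  P1: blocked at collider Diet (neither it nor any descendant is in the conditioning set).
  P2: blocked at collider SleepHours (neither it nor any descendant is in the conditioning set).
  P3: blocked at collider SleepHours (neither it nor any descendant is in the conditioning set).
  P4: blocked at collider SleepHours (neither it nor any descendant is in the conditioning set).
  P5: blocked at collider SleepHours (neither it nor any descendant is in the conditioning set).
  P6: blocked at collider SleepHours (neither it nor any descendant is in the conditioning set).
The empty set is therefore the unique smallest valid set.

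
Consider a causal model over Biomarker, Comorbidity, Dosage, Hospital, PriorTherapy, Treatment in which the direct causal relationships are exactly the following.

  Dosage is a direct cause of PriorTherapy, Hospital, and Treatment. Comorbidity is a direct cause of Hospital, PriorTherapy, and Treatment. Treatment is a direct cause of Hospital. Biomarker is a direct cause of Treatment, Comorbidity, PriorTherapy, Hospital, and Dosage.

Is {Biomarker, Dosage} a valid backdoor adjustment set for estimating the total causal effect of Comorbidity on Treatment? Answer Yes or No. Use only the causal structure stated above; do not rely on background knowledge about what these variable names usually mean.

Backdoor paths from Comorbidity to Treatment (paths whose first edge points into Comorbidity):
  P1: Comorbidity <- Biomarker -> Dosage -> Treatment
  P2: Comorbidity <- Biomarker -> Dosage -> Hospital <- Treatment
  P3: Comorbidity <- Biomarker -> PriorTherapy <- Dosage -> Treatment
  P4: Comorbidity <- Biomarker -> PriorTherapy <- Dosage -> Hospital <- Treatment
  P5: Comorbidity <- Biomarker -> Treatment
  P6: Comorbidity <- Biomarker -> Hospital <- Dosage -> Treatment
  P7: Comorbidity <- Biomarker -> Hospital <- Treatment
Condition 1 (no descendant of Comorbidity in the set): holds — descendants of Comorbidity are {Hospital, PriorTherapy, Treatment}; none are in {Biomarker, Dosage}.
Condition 2 (every backdoor path blocked by {Biomarker, Dosage}):
  P1: blocked at fork node Biomarker ∈ conditioning set.
  P2: blocked at fork node Biomarker ∈ conditioning set.
  P3: blocked at fork node Biomarker ∈ conditioning set.
  P4: blocked at fork node Biomarker ∈ conditioning set.
  P5: blocked at fork node Biomarker ∈ conditioning set.
  P6: blocked at fork node Biomarker ∈ conditioning set.
  P7: blocked at fork node Biomarker ∈ conditioning set.
{Biomarker, Dosage} satisfies the backdoor criterion.

Yes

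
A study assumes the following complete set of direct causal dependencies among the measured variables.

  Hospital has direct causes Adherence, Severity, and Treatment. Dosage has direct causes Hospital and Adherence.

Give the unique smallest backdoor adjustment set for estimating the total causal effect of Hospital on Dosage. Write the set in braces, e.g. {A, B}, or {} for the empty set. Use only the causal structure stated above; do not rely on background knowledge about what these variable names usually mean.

{Adherence}

Variables eligible for adjustment (non-descendants of Hospital, excluding Hospital and Dosage): {Adherence, Severity, Treatment}.
Backdoor paths from Hospital to Dosage:
  P1: Hospital <- Adherence -> Dosage
The empty set is not sufficient: P1 (Hospital <- Adherence -> Dosage) has no collider blocking it and no conditioned non-collider, so it is open.
Try {Adherence}:
  P1: blocked at fork node Adherence ∈ conditioning set.
{Adherence} contains no descendant of Hospital and blocks every backdoor path.
No other singleton works — e.g. {Severity} leaves P1 open — so {Adherence} is the unique smallest valid adjustment set.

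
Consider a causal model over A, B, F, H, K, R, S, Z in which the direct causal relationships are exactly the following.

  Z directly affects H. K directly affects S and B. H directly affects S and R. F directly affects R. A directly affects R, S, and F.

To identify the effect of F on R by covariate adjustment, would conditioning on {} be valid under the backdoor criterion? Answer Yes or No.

Backdoor paths from F to R (paths whose first edge points into F):
  P1: F <- A -> S <- H -> R
  P2: F <- A -> R
Condition 1 (no descendant of F in the set): holds — descendants of F are {R}; none are in {}.
Condition 2 (every backdoor path blocked by {}):
  P1: blocked at collider S (neither it nor any descendant is in the conditioning set).
  P2: open — no interior node is in the conditioning set.
{} does not satisfy the backdoor criterion.

No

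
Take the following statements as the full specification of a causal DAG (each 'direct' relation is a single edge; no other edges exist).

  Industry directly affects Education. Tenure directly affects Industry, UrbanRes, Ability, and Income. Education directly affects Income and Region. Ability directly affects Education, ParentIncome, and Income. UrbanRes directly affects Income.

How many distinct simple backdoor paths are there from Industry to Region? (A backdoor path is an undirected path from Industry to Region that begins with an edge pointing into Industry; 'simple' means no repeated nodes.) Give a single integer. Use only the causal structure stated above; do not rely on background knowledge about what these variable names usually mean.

A backdoor path from Industry to Region is any simple undirected path whose first edge points into Industry (i.e. leaves Industry via a parent).
Parents of Industry: {Tenure}.
Enumerating:
  P1: Industry <- Tenure -> Ability -> Education -> Region
  P2: Industry <- Tenure -> Ability -> Income <- Education -> Region
  P3: Industry <- Tenure -> UrbanRes -> Income <- Ability -> Education -> Region
  P4: Industry <- Tenure -> UrbanRes -> Income <- Education -> Region
  P5: Industry <- Tenure -> Income <- Ability -> Education -> Region
  P6: Industry <- Tenure -> Income <- Education -> Region
That exhausts the simple backdoor paths. Count: 6.

6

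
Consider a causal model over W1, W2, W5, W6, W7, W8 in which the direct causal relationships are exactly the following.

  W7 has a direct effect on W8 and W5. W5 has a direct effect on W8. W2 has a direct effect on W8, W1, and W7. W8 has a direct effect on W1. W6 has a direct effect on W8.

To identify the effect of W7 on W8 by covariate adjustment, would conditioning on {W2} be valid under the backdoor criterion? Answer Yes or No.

Yes

Backdoor paths from W7 to W8 (paths whose first edge points into W7):
  P1: W7 <- W2 -> W8
  P2: W7 <- W2 -> W1 <- W8
Condition 1 (no descendant of W7 in the set): holds — descendants of W7 are {W1, W5, W8}; none are in {W2}.
Condition 2 (every backdoor path blocked by {W2}):
  P1: blocked at fork node W2 ∈ conditioning set.
  P2: blocked at fork node W2 ∈ conditioning set.
{W2} satisfies the backdoor criterion.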